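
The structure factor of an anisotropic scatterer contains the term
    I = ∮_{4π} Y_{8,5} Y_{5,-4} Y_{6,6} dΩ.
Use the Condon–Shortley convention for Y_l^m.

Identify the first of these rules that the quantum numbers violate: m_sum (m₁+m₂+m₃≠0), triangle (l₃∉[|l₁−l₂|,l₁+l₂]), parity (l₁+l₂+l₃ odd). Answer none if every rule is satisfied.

m_sum

Σmᵢ = 7  ✗
l₃∈[|l₁−l₂|,l₁+l₂]=[3,13], have l₃=6
Σlᵢ = 19 ⇒ odd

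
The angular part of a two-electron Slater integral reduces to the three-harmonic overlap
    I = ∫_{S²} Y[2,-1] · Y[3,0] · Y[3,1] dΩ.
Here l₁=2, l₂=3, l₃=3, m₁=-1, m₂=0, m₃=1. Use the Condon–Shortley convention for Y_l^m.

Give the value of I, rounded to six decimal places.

-0.059471

Rules hold: Σm=0, L=8 even, 1≤3≤5.
N = 5·7·7 = 245
Δ = 2!·2!·4!/9! = 1/3780
Racah Σ t=0..2: t=0:+1/24 t=1:−1/4 t=2:+1/24 = -1/6
⇒ 3j(2 3 3; 0 0 0)² = 4/105, sgn +1
Racah Σ t=1..2: t=1:−1/8 t=2:+1/12 = -1/24
⇒ 3j(2 3 3; -1 0 1)² = 1/210, sgn -1
4πI² = N·(3j₀)²·(3jₘ)² = 2/45
I = -1·√(0.0444444/4π) = -0.05947080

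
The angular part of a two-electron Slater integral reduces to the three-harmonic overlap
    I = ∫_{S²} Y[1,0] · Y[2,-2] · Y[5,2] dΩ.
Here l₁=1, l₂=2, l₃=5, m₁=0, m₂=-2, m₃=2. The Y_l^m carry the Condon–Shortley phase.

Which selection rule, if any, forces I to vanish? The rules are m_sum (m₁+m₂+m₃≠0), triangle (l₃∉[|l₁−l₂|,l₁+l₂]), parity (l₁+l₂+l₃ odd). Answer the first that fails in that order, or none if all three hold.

azimuthal sum: 0 − 2 + 2 = 0  ✓
1 ≤ 5 ≤ 3 (triangle on l)  ✗
L = 1 + 2 + 5 = 8 (even)

triangle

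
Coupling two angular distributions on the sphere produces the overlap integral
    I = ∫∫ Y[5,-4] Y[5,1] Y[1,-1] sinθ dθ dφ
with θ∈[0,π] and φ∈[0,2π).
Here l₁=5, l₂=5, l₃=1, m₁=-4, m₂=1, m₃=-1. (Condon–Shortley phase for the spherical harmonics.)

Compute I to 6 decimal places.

0.000000

Σmᵢ = -4 ≠ 0, so the φ-integral vanishes; I = 0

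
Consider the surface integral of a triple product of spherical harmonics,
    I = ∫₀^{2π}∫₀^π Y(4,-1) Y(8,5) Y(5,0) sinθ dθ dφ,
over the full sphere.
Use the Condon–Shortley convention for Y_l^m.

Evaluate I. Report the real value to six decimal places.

0.000000

Σmᵢ = 4 ≠ 0, so the φ-integral vanishes; I = 0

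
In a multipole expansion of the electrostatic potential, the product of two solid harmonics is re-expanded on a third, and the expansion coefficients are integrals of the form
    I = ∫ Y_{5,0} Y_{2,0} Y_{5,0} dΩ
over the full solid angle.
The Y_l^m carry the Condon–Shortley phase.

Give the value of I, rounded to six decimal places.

Rules hold: Σm=0, L=12 even, 3≤5≤7.
N = 11·5·11 = 605
Δ = 2!·8!·2!/13! = 1/38610
Racah Σ t=0..2: t=0:+1/2880 t=1:−1/576 t=2:+1/2880 = -1/960
⇒ 3j(5 2 5; 0 0 0)² = 10/429, sgn +1
(m-triple is (0,0,0) — same symbol as above.)
4πI² = N·(3j₀)²·(3jₘ)² = 500/1521
I = +1·√(0.328731/4π) = 0.16173926

0.161739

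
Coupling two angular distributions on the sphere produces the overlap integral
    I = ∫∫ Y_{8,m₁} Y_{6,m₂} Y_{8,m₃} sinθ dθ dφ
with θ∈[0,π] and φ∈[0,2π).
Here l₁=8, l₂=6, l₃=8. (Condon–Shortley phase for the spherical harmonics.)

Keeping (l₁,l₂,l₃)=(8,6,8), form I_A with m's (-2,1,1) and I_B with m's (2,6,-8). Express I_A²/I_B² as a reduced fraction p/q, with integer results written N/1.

4205/416

l's match ⇒ only the (l;m) 3-j factors differ between A and B.
A: triangle coeff Δ(8,6,8) = 1/13742520792; Σ_t [1,6]: t=1:−1/31352832000 t=2:+1/464486400 t=3:−1/52254720 t=4:+1/29859840 t=5:−1/82944000 t=6:+1/1492992000 = 319/62705664000; (3j)²=4205/772616 [(8 6 8; -2 1 1)], sign=-1
B: triangle coeff Δ(8,6,8) = 1/13742520792; Σ_t [6,6]: t=6:+1/1881169920000 = 1/1881169920000; (3j)²=4/7429 [(8 6 8; 2 6 -8)], sign=+1
I_A²/I_B² = (4205/772616)/(4/7429) = 4205/416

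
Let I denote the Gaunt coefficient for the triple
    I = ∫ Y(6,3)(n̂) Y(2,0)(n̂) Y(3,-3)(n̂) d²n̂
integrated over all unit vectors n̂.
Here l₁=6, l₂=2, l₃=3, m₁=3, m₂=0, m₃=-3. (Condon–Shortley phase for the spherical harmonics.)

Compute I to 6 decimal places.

|6−2|≤3≤6+2 violated ⇒ I = 0

0.000000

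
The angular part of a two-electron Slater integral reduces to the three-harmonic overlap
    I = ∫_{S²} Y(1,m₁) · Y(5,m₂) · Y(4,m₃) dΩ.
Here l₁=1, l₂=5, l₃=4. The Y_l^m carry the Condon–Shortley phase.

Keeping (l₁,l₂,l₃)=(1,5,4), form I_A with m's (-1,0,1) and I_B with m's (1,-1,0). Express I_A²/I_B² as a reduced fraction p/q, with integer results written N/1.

Shared (l₁,l₂,l₃)=(1,5,4): N and (l;000)² cancel in I_A²/I_B².
A: Δ = 2!·0!·8!/11! = 1/495; Racah Σ t=2..2: t=2:+1/1440 = 1/1440; ⇒ 3j(1 5 4; -1 0 1)² = 2/99, sgn -1
B: Δ = 2!·0!·8!/11! = 1/495; Racah Σ t=0..0: t=0:+1/1152 = 1/1152; ⇒ 3j(1 5 4; 1 -1 0)² = 1/33, sgn +1
I_A²/I_B² = (2/99)/(1/33) = 2/3

2/3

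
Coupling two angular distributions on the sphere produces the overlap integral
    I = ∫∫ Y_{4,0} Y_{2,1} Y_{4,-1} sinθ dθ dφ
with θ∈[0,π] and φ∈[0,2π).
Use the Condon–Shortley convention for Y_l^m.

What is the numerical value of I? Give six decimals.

m-sum 0 ✓  L=10 even ✓  2≤4≤6 ✓
Π(2lᵢ+1) = 9×5×9 = 405
triangle coeff Δ(4,2,4) = 1/13860
Σ_t [0,2]: t=0:+1/192 t=1:−1/36 t=2:+1/192 = -5/288
(3j)²=20/693 [(4 2 4; 0 0 0)], sign=-1
Σ_t [1,2]: t=1:−1/72 t=2:+1/96 = -1/288
(3j)²=1/462 [(4 2 4; 0 1 -1)], sign=+1
⇒ 4πI² = 150/5929
I = (-1)√(150/5929/(4π)) = -0.04486937

-0.044869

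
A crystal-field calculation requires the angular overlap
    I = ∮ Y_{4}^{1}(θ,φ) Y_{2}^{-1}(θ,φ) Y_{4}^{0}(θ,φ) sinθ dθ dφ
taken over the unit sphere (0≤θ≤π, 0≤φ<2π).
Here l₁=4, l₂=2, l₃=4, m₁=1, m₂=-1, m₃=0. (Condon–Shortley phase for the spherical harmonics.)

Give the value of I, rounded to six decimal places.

-0.044869

Checks pass: Σm=0; 10 even; l₃=4∈[2,6].
(2·4+1)(2·2+1)(2·4+1) = 405
Δ: 2! 6! 2! / 11! → 1/13860
sum: t=0:+1/192 t=1:−1/36 t=2:+1/192 = -5/288
3j²(4 2 4; 0 0 0) = Δ·Π!·Σ² = 20/693  (sign -1)
sum: t=0:+1/72 t=1:−1/96 = 1/288
3j²(4 2 4; 1 -1 0) = Δ·Π!·Σ² = 1/462  (sign +1)
combine: 4πI² = 405·20/693·1/462 = 150/5929
take √, sign -1: I = -0.04486937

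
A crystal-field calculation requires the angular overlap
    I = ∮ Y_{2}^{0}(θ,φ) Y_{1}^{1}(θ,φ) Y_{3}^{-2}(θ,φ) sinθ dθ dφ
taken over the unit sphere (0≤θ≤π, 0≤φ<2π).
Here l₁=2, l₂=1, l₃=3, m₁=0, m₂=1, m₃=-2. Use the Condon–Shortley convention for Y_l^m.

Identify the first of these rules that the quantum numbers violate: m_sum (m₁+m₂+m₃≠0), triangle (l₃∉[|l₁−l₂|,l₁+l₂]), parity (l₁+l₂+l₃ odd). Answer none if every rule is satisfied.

m_sum

Σmᵢ = -1  ✗
l₃∈[|l₁−l₂|,l₁+l₂]=[1,3], have l₃=3
Σlᵢ = 6 ⇒ even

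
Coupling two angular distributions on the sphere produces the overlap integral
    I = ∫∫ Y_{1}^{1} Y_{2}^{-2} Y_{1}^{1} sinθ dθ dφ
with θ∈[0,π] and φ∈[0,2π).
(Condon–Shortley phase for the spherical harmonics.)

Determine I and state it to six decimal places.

m-sum 0 ✓  L=4 even ✓  1≤1≤3 ✓
Π(2lᵢ+1) = 3×5×3 = 45
triangle coeff Δ(1,2,1) = 1/30
Σ_t [1,1]: t=1:−1/1 = -1/1
(3j)²=2/15 [(1 2 1; 0 0 0)], sign=+1
Σ_t [0,0]: t=0:+1/4 = 1/4
(3j)²=1/5 [(1 2 1; 1 -2 1)], sign=+1
⇒ 4πI² = 6/5
I = (+1)√(6/5/(4π)) = 0.30901936

0.309019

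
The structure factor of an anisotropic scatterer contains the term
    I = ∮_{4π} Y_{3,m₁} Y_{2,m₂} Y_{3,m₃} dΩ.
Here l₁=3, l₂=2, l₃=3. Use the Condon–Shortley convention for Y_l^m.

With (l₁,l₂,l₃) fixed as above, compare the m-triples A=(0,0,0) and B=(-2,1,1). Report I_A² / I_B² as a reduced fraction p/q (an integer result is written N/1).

16/15

Shared (l₁,l₂,l₃)=(3,2,3): N and (l;000)² cancel in I_A²/I_B².
A: Δ = 2!·4!·2!/9! = 1/3780; Racah Σ t=0..2: t=0:+1/24 t=1:−1/4 t=2:+1/24 = -1/6; ⇒ 3j(3 2 3; 0 0 0)² = 4/105, sgn +1
B: Δ = 2!·4!·2!/9! = 1/3780; Racah Σ t=1..2: t=1:−1/48 t=2:+1/12 = 1/16; ⇒ 3j(3 2 3; -2 1 1)² = 1/28, sgn +1
I_A²/I_B² = (4/105)/(1/28) = 16/15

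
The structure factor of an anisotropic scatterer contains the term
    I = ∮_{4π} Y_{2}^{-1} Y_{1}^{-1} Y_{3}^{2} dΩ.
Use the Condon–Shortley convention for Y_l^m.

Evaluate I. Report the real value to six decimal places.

0.261169

Rules hold: Σm=0, L=6 even, 1≤3≤3.
N = 5·3·7 = 105
Δ = 0!·4!·2!/7! = 1/105
Racah Σ t=0..0: t=0:+1/4 = 1/4
⇒ 3j(2 1 3; 0 0 0)² = 3/35, sgn -1
Racah Σ t=0..0: t=0:+1/12 = 1/12
⇒ 3j(2 1 3; -1 -1 2)² = 2/21, sgn -1
4πI² = N·(3j₀)²·(3jₘ)² = 6/7
I = +1·√(0.857143/4π) = 0.26116903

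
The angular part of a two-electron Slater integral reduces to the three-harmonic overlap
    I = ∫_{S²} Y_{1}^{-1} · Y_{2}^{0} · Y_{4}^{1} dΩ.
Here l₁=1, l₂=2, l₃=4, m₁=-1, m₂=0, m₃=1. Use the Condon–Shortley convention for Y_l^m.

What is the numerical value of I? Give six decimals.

0.000000

triangle: need 1≤l₃≤3, have 4; I=0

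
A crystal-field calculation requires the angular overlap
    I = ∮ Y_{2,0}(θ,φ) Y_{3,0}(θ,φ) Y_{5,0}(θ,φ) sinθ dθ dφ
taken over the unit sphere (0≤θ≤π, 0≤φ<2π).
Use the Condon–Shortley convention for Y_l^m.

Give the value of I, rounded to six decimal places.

m-sum 0 ✓  L=10 even ✓  1≤5≤5 ✓
Π(2lᵢ+1) = 5×7×11 = 385
triangle coeff Δ(2,3,5) = 1/2310
Σ_t [0,0]: t=0:+1/144 = 1/144
(3j)²=10/231 [(2 3 5; 0 0 0)], sign=-1
(m-triple is (0,0,0) — same symbol as above.)
⇒ 4πI² = 500/693
I = (+1)√(500/693/(4π)) = 0.23961470

0.239615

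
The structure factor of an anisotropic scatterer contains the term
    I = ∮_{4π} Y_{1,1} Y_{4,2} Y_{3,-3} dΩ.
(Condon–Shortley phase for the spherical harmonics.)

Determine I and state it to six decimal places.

0.061558

m-sum 0 ✓  L=8 even ✓  3≤3≤5 ✓
Π(2lᵢ+1) = 3×9×7 = 189
triangle coeff Δ(1,4,3) = 1/252
Σ_t [1,1]: t=1:−1/36 = -1/36
(3j)²=4/63 [(1 4 3; 0 0 0)], sign=+1
Σ_t [0,0]: t=0:+1/1440 = 1/1440
(3j)²=1/252 [(1 4 3; 1 2 -3)], sign=+1
⇒ 4πI² = 1/21
I = (+1)√(1/21/(4π)) = 0.06155813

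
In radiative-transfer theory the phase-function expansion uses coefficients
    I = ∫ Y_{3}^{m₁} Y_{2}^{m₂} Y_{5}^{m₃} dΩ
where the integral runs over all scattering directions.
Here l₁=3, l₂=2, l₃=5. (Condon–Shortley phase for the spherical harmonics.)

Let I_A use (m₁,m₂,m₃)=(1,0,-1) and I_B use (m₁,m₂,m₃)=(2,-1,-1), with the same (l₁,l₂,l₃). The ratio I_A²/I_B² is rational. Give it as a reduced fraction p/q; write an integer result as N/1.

Shared (l₁,l₂,l₃)=(3,2,5): N and (l;000)² cancel in I_A²/I_B².
A: Δ = 0!·6!·4!/11! = 1/2310; Racah Σ t=0..0: t=0:+1/192 = 1/192; ⇒ 3j(3 2 5; 1 0 -1)² = 3/77, sgn +1
B: Δ = 0!·6!·4!/11! = 1/2310; Racah Σ t=0..0: t=0:+1/720 = 1/720; ⇒ 3j(3 2 5; 2 -1 -1)² = 4/385, sgn +1
I_A²/I_B² = (3/77)/(4/385) = 15/4

15/4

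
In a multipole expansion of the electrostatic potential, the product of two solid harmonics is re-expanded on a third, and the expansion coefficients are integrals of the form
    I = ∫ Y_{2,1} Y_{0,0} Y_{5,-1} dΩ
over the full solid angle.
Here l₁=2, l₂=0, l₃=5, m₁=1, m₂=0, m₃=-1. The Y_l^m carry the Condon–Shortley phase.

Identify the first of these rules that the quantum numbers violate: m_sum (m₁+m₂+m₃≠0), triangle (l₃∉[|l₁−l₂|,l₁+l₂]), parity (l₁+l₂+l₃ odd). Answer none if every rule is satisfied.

triangle

azimuthal sum: 1 + 0 − 1 = 0  ✓
2 ≤ 5 ≤ 2 (triangle on l)  ✗
L = 2 + 0 + 5 = 7 (odd)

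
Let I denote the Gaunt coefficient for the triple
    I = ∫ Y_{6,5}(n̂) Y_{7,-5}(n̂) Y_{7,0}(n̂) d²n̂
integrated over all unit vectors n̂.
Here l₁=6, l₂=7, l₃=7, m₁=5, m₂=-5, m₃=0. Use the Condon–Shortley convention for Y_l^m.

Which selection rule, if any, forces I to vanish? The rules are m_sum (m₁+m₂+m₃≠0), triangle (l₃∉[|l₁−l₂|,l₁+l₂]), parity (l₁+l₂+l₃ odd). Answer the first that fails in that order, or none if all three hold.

m₁+m₂+m₃ = 5 − 5 + 0 = 0  ✓
triangle: |6−7|=1 ≤ l₃=7 ≤ 6+7=13  ✓
parity: l₁+l₂+l₃ = 20 is even  ✓

none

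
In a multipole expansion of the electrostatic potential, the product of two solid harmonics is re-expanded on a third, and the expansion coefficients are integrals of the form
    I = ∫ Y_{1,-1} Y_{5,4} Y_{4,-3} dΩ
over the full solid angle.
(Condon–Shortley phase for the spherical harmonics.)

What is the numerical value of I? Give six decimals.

Rules hold: Σm=0, L=10 even, 4≤4≤6.
N = 3·11·9 = 297
Δ = 2!·0!·8!/11! = 1/495
Racah Σ t=1..1: t=1:−1/576 = -1/576
⇒ 3j(1 5 4; 0 0 0)² = 5/99, sgn -1
Racah Σ t=2..2: t=2:+1/10080 = 1/10080
⇒ 3j(1 5 4; -1 4 -3)² = 4/55, sgn -1
4πI² = N·(3j₀)²·(3jₘ)² = 12/11
I = +1·√(1.09091/4π) = 0.29463840

0.294638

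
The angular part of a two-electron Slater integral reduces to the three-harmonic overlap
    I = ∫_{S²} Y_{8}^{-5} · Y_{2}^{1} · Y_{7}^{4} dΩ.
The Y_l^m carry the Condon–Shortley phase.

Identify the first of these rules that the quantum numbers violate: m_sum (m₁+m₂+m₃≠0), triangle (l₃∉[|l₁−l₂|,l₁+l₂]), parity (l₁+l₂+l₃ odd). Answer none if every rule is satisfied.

azimuthal sum: -5 + 1 + 4 = 0  ✓
6 ≤ 7 ≤ 10 (triangle on l)  ✓
L = 8 + 2 + 7 = 17 (odd)  ✗

parity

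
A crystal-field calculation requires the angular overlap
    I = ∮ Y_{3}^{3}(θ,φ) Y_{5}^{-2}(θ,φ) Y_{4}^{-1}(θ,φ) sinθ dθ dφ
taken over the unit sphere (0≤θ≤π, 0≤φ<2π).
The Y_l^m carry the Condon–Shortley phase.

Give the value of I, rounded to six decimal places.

-0.179179

Checks pass: Σm=0; 12 even; l₃=4∈[2,8].
(2·3+1)(2·5+1)(2·4+1) = 693
Δ: 4! 2! 6! / 13! → 1/180180
sum: t=1:−1/576 t=2:+1/144 t=3:−1/576 = 1/288
3j²(3 5 4; 0 0 0) = Δ·Π!·Σ² = 20/1001  (sign +1)
sum: t=0:+1/1728 = 1/1728
3j²(3 5 4; 3 -2 -1) = Δ·Π!·Σ² = 25/858  (sign -1)
combine: 4πI² = 693·20/1001·25/858 = 750/1859
take √, sign -1: I = -0.17917854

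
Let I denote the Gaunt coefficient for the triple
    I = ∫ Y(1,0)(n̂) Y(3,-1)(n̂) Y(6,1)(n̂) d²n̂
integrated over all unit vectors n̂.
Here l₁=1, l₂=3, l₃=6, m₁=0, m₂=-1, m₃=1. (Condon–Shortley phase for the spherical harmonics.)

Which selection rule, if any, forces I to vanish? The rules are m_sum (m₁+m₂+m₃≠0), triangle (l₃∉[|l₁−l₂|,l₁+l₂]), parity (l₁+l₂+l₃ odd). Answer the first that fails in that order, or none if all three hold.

Σmᵢ = 0  ✓
l₃∈[|l₁−l₂|,l₁+l₂]=[2,4], have l₃=6  ✗
Σlᵢ = 10 ⇒ even

triangle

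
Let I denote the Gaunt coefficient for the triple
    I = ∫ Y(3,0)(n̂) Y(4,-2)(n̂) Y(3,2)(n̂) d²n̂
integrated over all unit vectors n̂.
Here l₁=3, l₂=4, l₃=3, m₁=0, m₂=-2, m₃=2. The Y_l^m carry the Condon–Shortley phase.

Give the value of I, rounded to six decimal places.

-0.044418

Checks pass: Σm=0; 10 even; l₃=3∈[1,7].
(2·3+1)(2·4+1)(2·3+1) = 441
Δ: 4! 2! 4! / 11! → 1/34650
sum: t=1:−1/72 t=2:+1/16 t=3:−1/72 = 5/144
3j²(3 4 3; 0 0 0) = Δ·Π!·Σ² = 2/77  (sign -1)
sum: t=1:−1/72 t=2:+1/96 = -1/288
3j²(3 4 3; 0 -2 2) = Δ·Π!·Σ² = 1/462  (sign +1)
combine: 4πI² = 441·2/77·1/462 = 3/121
take √, sign -1: I = -0.04441841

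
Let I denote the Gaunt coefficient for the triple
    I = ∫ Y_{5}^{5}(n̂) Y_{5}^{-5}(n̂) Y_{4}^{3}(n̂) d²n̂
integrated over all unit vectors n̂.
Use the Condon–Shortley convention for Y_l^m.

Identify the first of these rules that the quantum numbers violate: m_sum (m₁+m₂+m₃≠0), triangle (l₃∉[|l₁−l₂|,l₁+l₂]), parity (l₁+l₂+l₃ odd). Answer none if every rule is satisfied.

azimuthal sum: 5 − 5 + 3 = 3  ✗
0 ≤ 4 ≤ 10 (triangle on l)
L = 5 + 5 + 4 = 14 (even)

m_sum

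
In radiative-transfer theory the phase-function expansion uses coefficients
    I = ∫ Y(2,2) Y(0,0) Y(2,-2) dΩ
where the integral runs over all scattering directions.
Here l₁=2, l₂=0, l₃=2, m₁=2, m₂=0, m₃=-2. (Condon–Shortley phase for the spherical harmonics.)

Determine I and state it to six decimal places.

0.282095

m-sum 0 ✓  L=4 even ✓  2≤2≤2 ✓
Π(2lᵢ+1) = 5×1×5 = 25
triangle coeff Δ(2,0,2) = 1/5
Σ_t [0,0]: t=0:+1/4 = 1/4
(3j)²=1/5 [(2 0 2; 0 0 0)], sign=+1
Σ_t [0,0]: t=0:+1/24 = 1/24
(3j)²=1/5 [(2 0 2; 2 0 -2)], sign=+1
⇒ 4πI² = 1/1
I = (+1)√(1/1/(4π)) = 0.28209479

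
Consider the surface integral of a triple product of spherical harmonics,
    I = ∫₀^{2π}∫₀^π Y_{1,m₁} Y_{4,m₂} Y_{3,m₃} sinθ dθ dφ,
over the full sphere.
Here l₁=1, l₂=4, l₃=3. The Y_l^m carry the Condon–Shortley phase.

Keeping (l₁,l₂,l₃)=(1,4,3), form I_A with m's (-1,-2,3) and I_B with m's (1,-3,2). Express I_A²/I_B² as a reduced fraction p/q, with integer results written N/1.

1/21

Same 1,4,3: normalisation and zero-m 3j drop out of the ratio.
A: Δ: 2! 0! 6! / 9! → 1/252; sum: t=2:+1/1440 = 1/1440; 3j²(1 4 3; -1 -2 3) = Δ·Π!·Σ² = 1/252  (sign +1)
B: Δ: 2! 0! 6! / 9! → 1/252; sum: t=0:+1/240 = 1/240; 3j²(1 4 3; 1 -3 2) = Δ·Π!·Σ² = 1/12  (sign -1)
I_A²/I_B² = (1/252)/(1/12) = 1/21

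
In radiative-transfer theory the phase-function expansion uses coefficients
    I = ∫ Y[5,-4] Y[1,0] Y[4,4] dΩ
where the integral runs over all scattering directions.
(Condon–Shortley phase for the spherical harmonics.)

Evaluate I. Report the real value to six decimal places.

m-sum 0 ✓  L=10 even ✓  4≤4≤6 ✓
Π(2lᵢ+1) = 11×3×9 = 297
triangle coeff Δ(5,1,4) = 1/495
Σ_t [1,1]: t=1:−1/576 = -1/576
(3j)²=5/99 [(5 1 4; 0 0 0)], sign=-1
Σ_t [1,1]: t=1:−1/40320 = -1/40320
(3j)²=1/55 [(5 1 4; -4 0 4)], sign=-1
⇒ 4πI² = 3/11
I = (+1)√(3/11/(4π)) = 0.14731920

0.147319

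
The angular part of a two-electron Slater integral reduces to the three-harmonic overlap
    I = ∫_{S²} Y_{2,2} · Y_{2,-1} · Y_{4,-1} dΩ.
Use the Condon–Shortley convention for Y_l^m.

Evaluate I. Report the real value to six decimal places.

m-sum 0 ✓  L=8 even ✓  0≤4≤4 ✓
Π(2lᵢ+1) = 5×5×9 = 225
triangle coeff Δ(2,2,4) = 1/630
Σ_t [0,0]: t=0:+1/16 = 1/16
(3j)²=2/35 [(2 2 4; 0 0 0)], sign=+1
Σ_t [0,0]: t=0:+1/144 = 1/144
(3j)²=1/126 [(2 2 4; 2 -1 -1)], sign=-1
⇒ 4πI² = 5/49
I = (-1)√(5/49/(4π)) = -0.09011188

-0.090112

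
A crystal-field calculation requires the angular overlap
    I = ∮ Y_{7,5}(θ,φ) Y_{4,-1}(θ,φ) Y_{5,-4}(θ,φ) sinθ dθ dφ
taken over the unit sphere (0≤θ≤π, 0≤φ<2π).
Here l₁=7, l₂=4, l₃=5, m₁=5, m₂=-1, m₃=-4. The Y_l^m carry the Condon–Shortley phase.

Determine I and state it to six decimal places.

Rules hold: Σm=0, L=16 even, 3≤5≤11.
N = 15·9·11 = 1485
Δ = 6!·8!·2!/17! = 1/6126120
Racah Σ t=2..4: t=2:+1/69120 t=3:−1/20736 t=4:+1/69120 = -1/51840
⇒ 3j(7 4 5; 0 0 0)² = 280/21879, sgn +1
Racah Σ t=1..2: t=1:−1/1209600 t=2:+1/1935360 = -1/3225600
⇒ 3j(7 4 5; 5 -1 -4)² = 243/61880, sgn +1
4πI² = N·(3j₀)²·(3jₘ)² = 3645/48841
I = +1·√(0.0746299/4π) = 0.07706400

0.077064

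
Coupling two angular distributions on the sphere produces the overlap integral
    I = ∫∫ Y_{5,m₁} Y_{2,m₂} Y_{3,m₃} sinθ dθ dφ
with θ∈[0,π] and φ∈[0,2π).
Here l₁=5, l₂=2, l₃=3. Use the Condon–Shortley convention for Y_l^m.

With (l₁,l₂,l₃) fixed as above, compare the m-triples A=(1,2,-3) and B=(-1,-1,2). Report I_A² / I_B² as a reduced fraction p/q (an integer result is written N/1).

Shared (l₁,l₂,l₃)=(5,2,3): N and (l;000)² cancel in I_A²/I_B².
A: Δ = 4!·6!·0!/11! = 1/2310; Racah Σ t=4..4: t=4:+1/17280 = 1/17280; ⇒ 3j(5 2 3; 1 2 -3)² = 1/2310, sgn +1
B: Δ = 4!·6!·0!/11! = 1/2310; Racah Σ t=1..1: t=1:−1/720 = -1/720; ⇒ 3j(5 2 3; -1 -1 2)² = 4/385, sgn +1
I_A²/I_B² = (1/2310)/(4/385) = 1/24

1/24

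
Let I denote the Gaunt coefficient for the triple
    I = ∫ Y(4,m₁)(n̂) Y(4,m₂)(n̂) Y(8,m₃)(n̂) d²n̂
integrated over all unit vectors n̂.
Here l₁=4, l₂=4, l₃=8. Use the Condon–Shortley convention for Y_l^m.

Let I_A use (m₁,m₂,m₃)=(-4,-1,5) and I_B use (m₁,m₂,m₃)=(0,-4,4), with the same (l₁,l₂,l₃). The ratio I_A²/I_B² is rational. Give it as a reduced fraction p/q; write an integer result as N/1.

l's match ⇒ only the (l;m) 3-j factors differ between A and B.
A: triangle coeff Δ(4,4,8) = 1/218790; Σ_t [0,0]: t=0:+1/29030400 = 1/29030400; (3j)²=1/170 [(4 4 8; -4 -1 5)], sign=-1
B: triangle coeff Δ(4,4,8) = 1/218790; Σ_t [0,0]: t=0:+1/23224320 = 1/23224320; (3j)²=1/442 [(4 4 8; 0 -4 4)], sign=+1
I_A²/I_B² = (1/170)/(1/442) = 13/5

13/5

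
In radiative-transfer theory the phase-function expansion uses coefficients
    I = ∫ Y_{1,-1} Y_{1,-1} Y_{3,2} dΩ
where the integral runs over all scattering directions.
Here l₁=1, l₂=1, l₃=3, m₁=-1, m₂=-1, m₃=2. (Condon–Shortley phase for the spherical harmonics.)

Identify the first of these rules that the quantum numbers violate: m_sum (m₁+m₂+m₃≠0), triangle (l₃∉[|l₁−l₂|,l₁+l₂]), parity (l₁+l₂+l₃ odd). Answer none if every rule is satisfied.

Σmᵢ = 0  ✓
l₃∈[|l₁−l₂|,l₁+l₂]=[0,2], have l₃=3  ✗
Σlᵢ = 5 ⇒ odd

triangle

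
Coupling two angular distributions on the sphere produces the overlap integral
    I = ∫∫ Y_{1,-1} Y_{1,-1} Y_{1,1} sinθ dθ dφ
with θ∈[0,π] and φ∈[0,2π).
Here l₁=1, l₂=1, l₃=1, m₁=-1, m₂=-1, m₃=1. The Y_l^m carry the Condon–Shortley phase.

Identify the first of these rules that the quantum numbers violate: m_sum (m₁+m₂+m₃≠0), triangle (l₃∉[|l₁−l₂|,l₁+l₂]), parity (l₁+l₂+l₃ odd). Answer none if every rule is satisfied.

Σmᵢ = -1  ✗
l₃∈[|l₁−l₂|,l₁+l₂]=[0,2], have l₃=1
Σlᵢ = 3 ⇒ odd

m_sum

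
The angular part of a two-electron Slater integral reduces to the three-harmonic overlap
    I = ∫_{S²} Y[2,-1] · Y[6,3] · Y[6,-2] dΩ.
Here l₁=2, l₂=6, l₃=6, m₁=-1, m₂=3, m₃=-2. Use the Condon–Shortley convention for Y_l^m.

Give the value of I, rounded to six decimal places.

-0.140463

Rules hold: Σm=0, L=14 even, 4≤6≤8.
N = 5·13·13 = 845
Δ = 2!·2!·10!/15! = 1/90090
Racah Σ t=0..2: t=0:+1/69120 t=1:−1/14400 t=2:+1/69120 = -7/172800
⇒ 3j(2 6 6; 0 0 0)² = 14/715, sgn -1
Racah Σ t=1..2: t=1:−1/161280 t=2:+1/60480 = 1/96768
⇒ 3j(2 6 6; -1 3 -2)² = 15/1001, sgn +1
4πI² = N·(3j₀)²·(3jₘ)² = 30/121
I = -1·√(0.247934/4π) = -0.14046335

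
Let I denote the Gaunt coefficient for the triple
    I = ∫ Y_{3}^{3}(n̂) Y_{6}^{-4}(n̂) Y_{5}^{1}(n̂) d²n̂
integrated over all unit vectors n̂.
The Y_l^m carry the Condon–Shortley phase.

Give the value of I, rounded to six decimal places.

Checks pass: Σm=0; 14 even; l₃=5∈[3,9].
(2·3+1)(2·6+1)(2·5+1) = 1001
Δ: 4! 2! 8! / 15! → 1/675675
sum: t=1:−1/8640 t=2:+1/2304 t=3:−1/8640 = 7/34560
3j²(3 6 5; 0 0 0) = Δ·Π!·Σ² = 7/429  (sign -1)
sum: t=0:+1/69120 = 1/69120
3j²(3 6 5; 3 -4 1) = Δ·Π!·Σ² = 4/143  (sign +1)
combine: 4πI² = 1001·7/429·4/143 = 196/429
take √, sign -1: I = -0.19067531

-0.190675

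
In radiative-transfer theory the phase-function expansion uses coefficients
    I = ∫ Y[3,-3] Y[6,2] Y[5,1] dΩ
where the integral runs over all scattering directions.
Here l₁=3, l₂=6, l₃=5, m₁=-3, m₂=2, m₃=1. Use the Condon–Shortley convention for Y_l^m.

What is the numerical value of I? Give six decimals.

-0.174062

Rules hold: Σm=0, L=14 even, 3≤5≤9.
N = 7·13·11 = 1001
Δ = 4!·2!·8!/15! = 1/675675
Racah Σ t=1..3: t=1:−1/8640 t=2:+1/2304 t=3:−1/8640 = 7/34560
⇒ 3j(3 6 5; 0 0 0)² = 7/429, sgn -1
Racah Σ t=4..4: t=4:+1/27648 = 1/27648
⇒ 3j(3 6 5; -3 2 1)² = 10/429, sgn +1
4πI² = N·(3j₀)²·(3jₘ)² = 490/1287
I = -1·√(0.38073/4π) = -0.17406195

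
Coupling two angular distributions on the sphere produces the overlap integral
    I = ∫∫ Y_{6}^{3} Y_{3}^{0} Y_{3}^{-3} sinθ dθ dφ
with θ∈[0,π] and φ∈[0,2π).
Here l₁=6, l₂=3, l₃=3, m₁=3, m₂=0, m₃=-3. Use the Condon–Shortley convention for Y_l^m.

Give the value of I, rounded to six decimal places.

Checks pass: Σm=0; 12 even; l₃=3∈[3,9].
(2·6+1)(2·3+1)(2·3+1) = 637
Δ: 6! 6! 0! / 13! → 1/12012
sum: t=3:−1/1296 = -1/1296
3j²(6 3 3; 0 0 0) = Δ·Π!·Σ² = 100/3003  (sign +1)
sum: t=3:−1/25920 = -1/25920
3j²(6 3 3; 3 0 -3) = Δ·Π!·Σ² = 1/143  (sign -1)
combine: 4πI² = 637·100/3003·1/143 = 700/4719
take √, sign -1: I = -0.10864734

-0.108647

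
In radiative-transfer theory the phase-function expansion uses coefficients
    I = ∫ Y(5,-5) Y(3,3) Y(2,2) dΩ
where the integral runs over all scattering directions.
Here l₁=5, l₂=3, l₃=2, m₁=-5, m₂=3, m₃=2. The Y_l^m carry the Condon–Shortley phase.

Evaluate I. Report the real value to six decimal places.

-0.347235

Rules hold: Σm=0, L=10 even, 2≤2≤8.
N = 11·7·5 = 385
Δ = 6!·4!·0!/11! = 1/2310
Racah Σ t=3..3: t=3:−1/144 = -1/144
⇒ 3j(5 3 2; 0 0 0)² = 10/231, sgn -1
Racah Σ t=6..6: t=6:+1/17280 = 1/17280
⇒ 3j(5 3 2; -5 3 2)² = 1/11, sgn +1
4πI² = N·(3j₀)²·(3jₘ)² = 50/33
I = -1·√(1.51515/4π) = -0.34723469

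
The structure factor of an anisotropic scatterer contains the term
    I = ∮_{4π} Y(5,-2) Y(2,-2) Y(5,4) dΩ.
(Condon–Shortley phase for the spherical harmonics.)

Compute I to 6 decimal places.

-0.137240

Rules hold: Σm=0, L=12 even, 3≤5≤7.
N = 11·5·11 = 605
Δ = 2!·8!·2!/13! = 1/38610
Racah Σ t=0..2: t=0:+1/2880 t=1:−1/576 t=2:+1/2880 = -1/960
⇒ 3j(5 2 5; 0 0 0)² = 10/429, sgn +1
Racah Σ t=0..0: t=0:+1/20160 = 1/20160
⇒ 3j(5 2 5; -2 -2 4)² = 12/715, sgn -1
4πI² = N·(3j₀)²·(3jₘ)² = 40/169
I = -1·√(0.236686/4π) = -0.13724032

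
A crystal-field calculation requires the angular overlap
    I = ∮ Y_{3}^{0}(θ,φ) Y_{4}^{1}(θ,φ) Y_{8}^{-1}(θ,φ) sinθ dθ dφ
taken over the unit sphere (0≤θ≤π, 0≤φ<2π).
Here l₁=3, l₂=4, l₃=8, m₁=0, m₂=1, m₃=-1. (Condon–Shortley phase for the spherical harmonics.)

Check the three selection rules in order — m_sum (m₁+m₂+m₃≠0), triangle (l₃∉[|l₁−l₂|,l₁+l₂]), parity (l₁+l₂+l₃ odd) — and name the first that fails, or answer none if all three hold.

triangle

m₁+m₂+m₃ = 0 + 1 − 1 = 0  ✓
triangle: |3−4|=1 ≤ l₃=8 ≤ 3+4=7  ✗
parity: l₁+l₂+l₃ = 15 is odd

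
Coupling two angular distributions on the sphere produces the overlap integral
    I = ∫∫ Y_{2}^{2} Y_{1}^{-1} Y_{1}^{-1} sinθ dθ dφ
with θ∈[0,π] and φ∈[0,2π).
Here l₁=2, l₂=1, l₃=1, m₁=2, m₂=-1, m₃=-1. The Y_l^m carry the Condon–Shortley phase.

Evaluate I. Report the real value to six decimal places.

Rules hold: Σm=0, L=4 even, 1≤1≤3.
N = 5·3·3 = 45
Δ = 2!·2!·0!/5! = 1/30
Racah Σ t=1..1: t=1:−1/1 = -1/1
⇒ 3j(2 1 1; 0 0 0)² = 2/15, sgn +1
Racah Σ t=0..0: t=0:+1/4 = 1/4
⇒ 3j(2 1 1; 2 -1 -1)² = 1/5, sgn +1
4πI² = N·(3j₀)²·(3jₘ)² = 6/5
I = +1·√(1.2/4π) = 0.30901936

0.309019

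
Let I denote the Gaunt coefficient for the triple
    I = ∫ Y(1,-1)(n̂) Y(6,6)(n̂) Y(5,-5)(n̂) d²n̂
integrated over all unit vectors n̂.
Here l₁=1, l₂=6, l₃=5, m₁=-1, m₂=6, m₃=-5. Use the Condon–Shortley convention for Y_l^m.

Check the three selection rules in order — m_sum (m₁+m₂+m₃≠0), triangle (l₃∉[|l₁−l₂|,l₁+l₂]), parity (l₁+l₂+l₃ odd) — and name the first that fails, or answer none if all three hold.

none

Σmᵢ = 0  ✓
l₃∈[|l₁−l₂|,l₁+l₂]=[5,7], have l₃=5  ✓
Σlᵢ = 12 ⇒ even  ✓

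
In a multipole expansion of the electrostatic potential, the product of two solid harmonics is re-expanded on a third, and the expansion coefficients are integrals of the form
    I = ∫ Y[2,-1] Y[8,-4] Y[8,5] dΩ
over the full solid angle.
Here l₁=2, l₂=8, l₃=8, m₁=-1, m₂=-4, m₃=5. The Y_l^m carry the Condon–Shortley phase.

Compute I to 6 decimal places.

-0.175924

Checks pass: Σm=0; 18 even; l₃=8∈[6,10].
(2·2+1)(2·8+1)(2·8+1) = 1445
Δ: 2! 2! 14! / 19! → 1/348840
sum: t=0:+1/116121600 t=1:−1/25401600 t=2:+1/116121600 = -1/45158400
3j²(2 8 8; 0 0 0) = Δ·Π!·Σ² = 24/1615  (sign -1)
sum: t=1:−1/479001600 t=2:+1/1916006400 = -1/638668800
3j²(2 8 8; -1 -4 5) = Δ·Π!·Σ² = 117/6460  (sign +1)
combine: 4πI² = 1445·24/1615·117/6460 = 702/1805
take √, sign -1: I = -0.17592397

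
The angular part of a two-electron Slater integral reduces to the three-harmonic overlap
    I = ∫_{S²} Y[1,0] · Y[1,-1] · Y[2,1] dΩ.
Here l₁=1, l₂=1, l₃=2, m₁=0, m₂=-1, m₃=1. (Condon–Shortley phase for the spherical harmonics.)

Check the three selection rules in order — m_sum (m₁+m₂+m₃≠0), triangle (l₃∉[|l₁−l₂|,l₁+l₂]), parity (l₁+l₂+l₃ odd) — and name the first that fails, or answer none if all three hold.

none

Σmᵢ = 0  ✓
l₃∈[|l₁−l₂|,l₁+l₂]=[0,2], have l₃=2  ✓
Σlᵢ = 4 ⇒ even  ✓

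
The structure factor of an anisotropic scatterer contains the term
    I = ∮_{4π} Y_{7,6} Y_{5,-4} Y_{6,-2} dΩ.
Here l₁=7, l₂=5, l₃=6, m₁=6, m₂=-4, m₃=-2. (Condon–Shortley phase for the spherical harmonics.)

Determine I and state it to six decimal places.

Checks pass: Σm=0; 18 even; l₃=6∈[2,12].
(2·7+1)(2·5+1)(2·6+1) = 2145
Δ: 6! 8! 4! / 19! → 1/174594420
sum: t=1:−1/4147200 t=2:+1/207360 t=3:−1/82944 t=4:+1/207360 t=5:−1/4147200 = -1/345600
3j²(7 5 6; 0 0 0) = Δ·Π!·Σ² = 420/46189  (sign -1)
sum: t=0:+1/21772800 t=1:−1/116121600 = 13/348364800
3j²(7 5 6; 6 -4 -2) = Δ·Π!·Σ² = 169/9690  (sign +1)
combine: 4πI² = 2145·420/46189·169/9690 = 35490/104329
take √, sign -1: I = -0.16453017

-0.164530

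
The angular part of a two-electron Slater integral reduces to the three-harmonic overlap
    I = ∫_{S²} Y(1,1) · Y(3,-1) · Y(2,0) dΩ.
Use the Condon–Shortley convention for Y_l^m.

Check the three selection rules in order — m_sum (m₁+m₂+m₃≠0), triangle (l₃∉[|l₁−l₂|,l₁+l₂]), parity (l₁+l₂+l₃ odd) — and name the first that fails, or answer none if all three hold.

none

Σmᵢ = 0  ✓
l₃∈[|l₁−l₂|,l₁+l₂]=[2,4], have l₃=2  ✓
Σlᵢ = 6 ⇒ even  ✓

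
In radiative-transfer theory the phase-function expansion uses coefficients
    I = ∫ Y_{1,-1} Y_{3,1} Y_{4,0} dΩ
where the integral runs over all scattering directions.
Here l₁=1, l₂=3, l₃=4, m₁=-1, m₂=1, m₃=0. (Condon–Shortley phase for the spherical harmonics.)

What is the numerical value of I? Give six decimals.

0.150786

Checks pass: Σm=0; 8 even; l₃=4∈[2,4].
(2·1+1)(2·3+1)(2·4+1) = 189
Δ: 0! 2! 6! / 9! → 1/252
sum: t=0:+1/36 = 1/36
3j²(1 3 4; 0 0 0) = Δ·Π!·Σ² = 4/63  (sign +1)
sum: t=0:+1/96 = 1/96
3j²(1 3 4; -1 1 0) = Δ·Π!·Σ² = 1/42  (sign +1)
combine: 4πI² = 189·4/63·1/42 = 2/7
take √, sign +1: I = 0.15078601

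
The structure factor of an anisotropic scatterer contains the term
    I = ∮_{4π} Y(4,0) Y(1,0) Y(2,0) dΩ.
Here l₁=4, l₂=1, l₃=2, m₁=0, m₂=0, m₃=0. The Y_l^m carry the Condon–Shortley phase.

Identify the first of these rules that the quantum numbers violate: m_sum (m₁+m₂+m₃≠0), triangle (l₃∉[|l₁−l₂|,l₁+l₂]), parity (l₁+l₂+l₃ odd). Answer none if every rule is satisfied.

triangle

m₁+m₂+m₃ = 0 + 0 + 0 = 0  ✓
triangle: |4−1|=3 ≤ l₃=2 ≤ 4+1=5  ✗
parity: l₁+l₂+l₃ = 7 is odd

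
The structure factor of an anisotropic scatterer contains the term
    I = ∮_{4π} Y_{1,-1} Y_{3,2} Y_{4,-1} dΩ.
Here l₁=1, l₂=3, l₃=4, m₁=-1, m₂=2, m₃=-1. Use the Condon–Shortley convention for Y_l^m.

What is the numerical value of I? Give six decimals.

-0.106622

Checks pass: Σm=0; 8 even; l₃=4∈[2,4].
(2·1+1)(2·3+1)(2·4+1) = 189
Δ: 0! 2! 6! / 9! → 1/252
sum: t=0:+1/36 = 1/36
3j²(1 3 4; 0 0 0) = Δ·Π!·Σ² = 4/63  (sign +1)
sum: t=0:+1/240 = 1/240
3j²(1 3 4; -1 2 -1) = Δ·Π!·Σ² = 1/84  (sign -1)
combine: 4πI² = 189·4/63·1/84 = 1/7
take √, sign -1: I = -0.10662181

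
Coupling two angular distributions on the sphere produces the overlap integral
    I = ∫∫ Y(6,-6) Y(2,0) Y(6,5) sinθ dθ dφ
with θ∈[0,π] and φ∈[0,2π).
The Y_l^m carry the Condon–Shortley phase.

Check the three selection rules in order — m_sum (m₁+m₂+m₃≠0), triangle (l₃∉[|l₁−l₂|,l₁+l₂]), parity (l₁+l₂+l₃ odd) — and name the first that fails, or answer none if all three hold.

azimuthal sum: -6 + 0 + 5 = -1  ✗
4 ≤ 6 ≤ 8 (triangle on l)
L = 6 + 2 + 6 = 14 (even)

m_sum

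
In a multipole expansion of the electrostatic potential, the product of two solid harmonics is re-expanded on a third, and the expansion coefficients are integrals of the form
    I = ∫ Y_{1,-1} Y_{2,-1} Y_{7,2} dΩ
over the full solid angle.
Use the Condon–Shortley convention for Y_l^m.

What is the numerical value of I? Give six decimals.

|1−2|≤7≤1+2 violated ⇒ I = 0

0.000000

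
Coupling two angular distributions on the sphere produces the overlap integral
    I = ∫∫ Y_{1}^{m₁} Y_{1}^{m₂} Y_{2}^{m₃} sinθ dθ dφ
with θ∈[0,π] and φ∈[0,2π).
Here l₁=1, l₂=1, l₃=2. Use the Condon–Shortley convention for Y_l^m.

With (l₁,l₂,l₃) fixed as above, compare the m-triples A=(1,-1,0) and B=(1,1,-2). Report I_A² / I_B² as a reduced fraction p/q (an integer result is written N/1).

1/6

Shared (l₁,l₂,l₃)=(1,1,2): N and (l;000)² cancel in I_A²/I_B².
A: Δ = 0!·2!·2!/5! = 1/30; Racah Σ t=0..0: t=0:+1/4 = 1/4; ⇒ 3j(1 1 2; 1 -1 0)² = 1/30, sgn +1
B: Δ = 0!·2!·2!/5! = 1/30; Racah Σ t=0..0: t=0:+1/4 = 1/4; ⇒ 3j(1 1 2; 1 1 -2)² = 1/5, sgn +1
I_A²/I_B² = (1/30)/(1/5) = 1/6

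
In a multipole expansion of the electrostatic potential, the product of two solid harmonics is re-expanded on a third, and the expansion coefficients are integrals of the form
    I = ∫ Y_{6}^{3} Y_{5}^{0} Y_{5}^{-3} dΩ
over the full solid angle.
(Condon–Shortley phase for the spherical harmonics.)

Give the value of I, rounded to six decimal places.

0.132857

Checks pass: Σm=0; 16 even; l₃=5∈[1,11].
(2·6+1)(2·5+1)(2·5+1) = 1573
Δ: 6! 6! 4! / 17! → 1/28588560
sum: t=1:−1/345600 t=2:+1/13824 t=3:−1/5184 t=4:+1/13824 t=5:−1/345600 = -7/129600
3j²(6 5 5; 0 0 0) = Δ·Π!·Σ² = 80/7293  (sign +1)
sum: t=1:−1/138240 t=2:+1/34560 t=3:−1/103680 = 1/82944
3j²(6 5 5; 3 0 -3) = Δ·Π!·Σ² = 125/9724  (sign +1)
combine: 4πI² = 1573·80/7293·125/9724 = 2500/11271
take √, sign +1: I = 0.13285682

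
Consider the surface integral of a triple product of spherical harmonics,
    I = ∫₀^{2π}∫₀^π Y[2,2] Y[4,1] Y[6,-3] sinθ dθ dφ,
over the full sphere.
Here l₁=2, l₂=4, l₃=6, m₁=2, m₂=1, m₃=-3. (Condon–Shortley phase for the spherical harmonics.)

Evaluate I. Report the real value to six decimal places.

-0.178526

Checks pass: Σm=0; 12 even; l₃=6∈[2,6].
(2·2+1)(2·4+1)(2·6+1) = 585
Δ: 0! 4! 8! / 13! → 1/6435
sum: t=0:+1/2304 = 1/2304
3j²(2 4 6; 0 0 0) = Δ·Π!·Σ² = 5/143  (sign +1)
sum: t=0:+1/17280 = 1/17280
3j²(2 4 6; 2 1 -3) = Δ·Π!·Σ² = 14/715  (sign -1)
combine: 4πI² = 585·5/143·14/715 = 630/1573
take √, sign -1: I = -0.17852580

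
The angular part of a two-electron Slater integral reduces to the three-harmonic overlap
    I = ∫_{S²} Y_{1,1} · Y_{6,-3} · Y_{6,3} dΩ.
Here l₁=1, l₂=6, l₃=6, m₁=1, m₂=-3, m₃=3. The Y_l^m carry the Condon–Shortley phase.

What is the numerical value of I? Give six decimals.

0.000000

1 − 3 + 3 = 1 ≠ 0: azimuthal integral kills it; I = 0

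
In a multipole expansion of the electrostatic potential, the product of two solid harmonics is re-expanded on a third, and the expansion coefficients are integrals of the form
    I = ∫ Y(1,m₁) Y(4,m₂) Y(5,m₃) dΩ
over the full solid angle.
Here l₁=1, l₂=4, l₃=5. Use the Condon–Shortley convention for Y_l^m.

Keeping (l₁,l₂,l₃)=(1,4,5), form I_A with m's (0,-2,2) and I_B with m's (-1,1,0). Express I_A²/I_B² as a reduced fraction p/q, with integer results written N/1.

l's match ⇒ only the (l;m) 3-j factors differ between A and B.
A: triangle coeff Δ(1,4,5) = 1/495; Σ_t [0,0]: t=0:+1/1440 = 1/1440; (3j)²=7/165 [(1 4 5; 0 -2 2)], sign=-1
B: triangle coeff Δ(1,4,5) = 1/495; Σ_t [0,0]: t=0:+1/1440 = 1/1440; (3j)²=2/99 [(1 4 5; -1 1 0)], sign=-1
I_A²/I_B² = (7/165)/(2/99) = 21/10

21/10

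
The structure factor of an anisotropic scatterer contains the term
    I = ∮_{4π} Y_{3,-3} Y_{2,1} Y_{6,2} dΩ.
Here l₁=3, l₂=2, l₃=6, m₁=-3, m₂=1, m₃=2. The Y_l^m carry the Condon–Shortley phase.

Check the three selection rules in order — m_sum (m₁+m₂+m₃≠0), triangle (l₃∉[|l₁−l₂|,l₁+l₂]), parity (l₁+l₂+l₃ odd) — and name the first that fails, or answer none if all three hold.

triangle

m₁+m₂+m₃ = -3 + 1 + 2 = 0  ✓
triangle: |3−2|=1 ≤ l₃=6 ≤ 3+2=5  ✗
parity: l₁+l₂+l₃ = 11 is odd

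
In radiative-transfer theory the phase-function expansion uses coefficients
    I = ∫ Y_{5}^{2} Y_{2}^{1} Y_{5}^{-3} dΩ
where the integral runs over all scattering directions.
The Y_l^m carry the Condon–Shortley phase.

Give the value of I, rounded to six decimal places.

Checks pass: Σm=0; 12 even; l₃=5∈[3,7].
(2·5+1)(2·2+1)(2·5+1) = 605
Δ: 2! 8! 2! / 13! → 1/38610
sum: t=0:+1/2880 t=1:−1/576 t=2:+1/2880 = -1/960
3j²(5 2 5; 0 0 0) = Δ·Π!·Σ² = 10/429  (sign +1)
sum: t=1:−1/2880 t=2:+1/10080 = -1/4032
3j²(5 2 5; 2 1 -3) = Δ·Π!·Σ² = 10/429  (sign -1)
combine: 4πI² = 605·10/429·10/429 = 500/1521
take √, sign -1: I = -0.16173926

-0.161739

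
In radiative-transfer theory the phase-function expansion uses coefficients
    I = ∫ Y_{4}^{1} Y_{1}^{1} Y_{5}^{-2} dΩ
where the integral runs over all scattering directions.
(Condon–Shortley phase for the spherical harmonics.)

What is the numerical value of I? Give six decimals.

0.225034

Rules hold: Σm=0, L=10 even, 3≤5≤5.
N = 9·3·11 = 297
Δ = 0!·8!·2!/11! = 1/495
Racah Σ t=0..0: t=0:+1/576 = 1/576
⇒ 3j(4 1 5; 0 0 0)² = 5/99, sgn -1
Racah Σ t=0..0: t=0:+1/1440 = 1/1440
⇒ 3j(4 1 5; 1 1 -2)² = 7/165, sgn -1
4πI² = N·(3j₀)²·(3jₘ)² = 7/11
I = +1·√(0.636364/4π) = 0.22503380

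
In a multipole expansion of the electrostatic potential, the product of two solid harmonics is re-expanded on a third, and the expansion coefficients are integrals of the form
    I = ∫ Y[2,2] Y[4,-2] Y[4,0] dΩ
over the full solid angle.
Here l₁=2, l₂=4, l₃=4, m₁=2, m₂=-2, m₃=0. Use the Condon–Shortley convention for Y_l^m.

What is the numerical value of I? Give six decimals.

Rules hold: Σm=0, L=10 even, 2≤4≤6.
N = 5·9·9 = 405
Δ = 2!·2!·6!/11! = 1/13860
Racah Σ t=0..2: t=0:+1/192 t=1:−1/36 t=2:+1/192 = -5/288
⇒ 3j(2 4 4; 0 0 0)² = 20/693, sgn -1
Racah Σ t=0..0: t=0:+1/192 = 1/192
⇒ 3j(2 4 4; 2 -2 0)² = 3/77, sgn +1
4πI² = N·(3j₀)²·(3jₘ)² = 2700/5929
I = -1·√(0.455389/4π) = -0.19036462

-0.190365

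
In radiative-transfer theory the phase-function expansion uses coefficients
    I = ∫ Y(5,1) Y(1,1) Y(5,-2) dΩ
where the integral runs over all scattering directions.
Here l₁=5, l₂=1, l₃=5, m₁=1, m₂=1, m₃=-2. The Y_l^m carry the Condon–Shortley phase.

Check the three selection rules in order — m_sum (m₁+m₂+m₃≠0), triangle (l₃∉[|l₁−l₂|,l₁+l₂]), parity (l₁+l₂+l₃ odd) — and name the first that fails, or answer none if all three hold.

Σmᵢ = 0  ✓
l₃∈[|l₁−l₂|,l₁+l₂]=[4,6], have l₃=5  ✓
Σlᵢ = 11 ⇒ odd  ✗

parity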